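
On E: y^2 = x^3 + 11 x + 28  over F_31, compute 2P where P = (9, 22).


Doubling: s = (3 x1^2 + a) / (2 y1)
s = (3*9^2 + 11) / (2*22) mod 31 = 10
x3 = s^2 - 2 x1 mod 31 = 10^2 - 2*9 = 20
y3 = s (x1 - x3) - y1 mod 31 = 10 * (9 - 20) - 22 = 23

2P = (20, 23)


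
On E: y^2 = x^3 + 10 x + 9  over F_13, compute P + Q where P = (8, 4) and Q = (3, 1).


P != Q, so use the chord formula.
s = (y2 - y1) / (x2 - x1) = (10) / (8) mod 13 = 11
x3 = s^2 - x1 - x2 mod 13 = 11^2 - 8 - 3 = 6
y3 = s (x1 - x3) - y1 mod 13 = 11 * (8 - 6) - 4 = 5

P + Q = (6, 5)


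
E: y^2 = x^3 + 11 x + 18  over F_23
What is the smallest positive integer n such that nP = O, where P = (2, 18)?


Compute successive multiples of P until we hit O:
  1P = (2, 18)
  2P = (19, 5)
  3P = (15, 19)
  4P = (9, 8)
  5P = (7, 22)
  6P = (22, 12)
  7P = (3, 3)
  8P = (13, 9)
  ... (continuing to 31P)
  31P = O

ord(P) = 31


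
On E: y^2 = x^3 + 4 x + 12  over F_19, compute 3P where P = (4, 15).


k = 3 = 11_2 (binary, LSB first: 11)
Double-and-add from P = (4, 15):
  bit 0 = 1: acc = O + (4, 15) = (4, 15)
  bit 1 = 1: acc = (4, 15) + (1, 13) = (6, 9)

3P = (6, 9)


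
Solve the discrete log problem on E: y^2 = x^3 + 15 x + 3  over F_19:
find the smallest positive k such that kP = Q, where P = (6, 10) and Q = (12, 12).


Enumerate multiples of P until we hit Q = (12, 12):
  1P = (6, 10)
  2P = (12, 12)
Match found at i = 2.

k = 2


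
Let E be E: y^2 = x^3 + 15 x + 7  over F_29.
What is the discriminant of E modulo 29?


4 a^3 + 27 b^2 = 4*15^3 + 27*7^2 = 13500 + 1323 = 14823
Delta = -16 * (14823) = -237168
Delta mod 29 = 23

Delta = 23 (mod 29)


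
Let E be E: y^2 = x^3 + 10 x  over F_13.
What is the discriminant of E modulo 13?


4 a^3 + 27 b^2 = 4*10^3 + 27*0^2 = 4000 + 0 = 4000
Delta = -16 * (4000) = -64000
Delta mod 13 = 12

Delta = 12 (mod 13)


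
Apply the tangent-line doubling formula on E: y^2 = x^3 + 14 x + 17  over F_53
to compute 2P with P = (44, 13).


Doubling: s = (3 x1^2 + a) / (2 y1)
s = (3*44^2 + 14) / (2*13) mod 53 = 16
x3 = s^2 - 2 x1 mod 53 = 16^2 - 2*44 = 9
y3 = s (x1 - x3) - y1 mod 53 = 16 * (44 - 9) - 13 = 17

2P = (9, 17)


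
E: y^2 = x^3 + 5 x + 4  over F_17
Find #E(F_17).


For each x in F_17, count y with y^2 = x^3 + 5 x + 4 mod 17:
  x = 0: RHS = 4, y in [2, 15]  -> 2 point(s)
  x = 5: RHS = 1, y in [1, 16]  -> 2 point(s)
  x = 7: RHS = 8, y in [5, 12]  -> 2 point(s)
  x = 9: RHS = 13, y in [8, 9]  -> 2 point(s)
  x = 10: RHS = 0, y in [0]  -> 1 point(s)
  x = 11: RHS = 13, y in [8, 9]  -> 2 point(s)
  x = 14: RHS = 13, y in [8, 9]  -> 2 point(s)
  x = 16: RHS = 15, y in [7, 10]  -> 2 point(s)
Affine points: 15. Add the point at infinity: total = 16.

#E(F_17) = 16


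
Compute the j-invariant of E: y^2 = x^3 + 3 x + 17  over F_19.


Delta = -16(4 a^3 + 27 b^2) mod 19 = 2
-1728 * (4 a)^3 = -1728 * (4*3)^3 mod 19 = 18
j = 18 * 2^(-1) mod 19 = 9

j = 9 (mod 19)


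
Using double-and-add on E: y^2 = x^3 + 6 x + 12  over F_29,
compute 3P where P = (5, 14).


k = 3 = 11_2 (binary, LSB first: 11)
Double-and-add from P = (5, 14):
  bit 0 = 1: acc = O + (5, 14) = (5, 14)
  bit 1 = 1: acc = (5, 14) + (26, 5) = (26, 24)

3P = (26, 24)


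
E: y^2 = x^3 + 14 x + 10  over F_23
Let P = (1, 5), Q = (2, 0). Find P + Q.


P != Q, so use the chord formula.
s = (y2 - y1) / (x2 - x1) = (18) / (1) mod 23 = 18
x3 = s^2 - x1 - x2 mod 23 = 18^2 - 1 - 2 = 22
y3 = s (x1 - x3) - y1 mod 23 = 18 * (1 - 22) - 5 = 8

P + Q = (22, 8)


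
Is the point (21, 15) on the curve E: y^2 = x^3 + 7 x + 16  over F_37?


Check whether y^2 = x^3 + 7 x + 16 (mod 37) for (x, y) = (21, 15).
LHS: y^2 = 15^2 mod 37 = 3
RHS: x^3 + 7 x + 16 = 21^3 + 7*21 + 16 mod 37 = 26
LHS != RHS

No, not on the curve


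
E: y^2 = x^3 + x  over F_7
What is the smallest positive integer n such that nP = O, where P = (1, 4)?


Compute successive multiples of P until we hit O:
  1P = (1, 4)
  2P = (0, 0)
  3P = (1, 3)
  4P = O

ord(P) = 4


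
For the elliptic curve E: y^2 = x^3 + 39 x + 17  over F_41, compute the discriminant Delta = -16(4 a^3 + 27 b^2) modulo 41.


4 a^3 + 27 b^2 = 4*39^3 + 27*17^2 = 237276 + 7803 = 245079
Delta = -16 * (245079) = -3921264
Delta mod 41 = 17

Delta = 17 (mod 41)


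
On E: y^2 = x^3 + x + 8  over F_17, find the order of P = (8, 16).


Compute successive multiples of P until we hit O:
  1P = (8, 16)
  2P = (10, 7)
  3P = (15, 7)
  4P = (13, 5)
  5P = (9, 10)
  6P = (2, 16)
  7P = (7, 1)
  8P = (6, 14)
  ... (continuing to 25P)
  25P = O

ord(P) = 25


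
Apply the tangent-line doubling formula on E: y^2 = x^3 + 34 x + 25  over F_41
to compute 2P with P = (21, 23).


Doubling: s = (3 x1^2 + a) / (2 y1)
s = (3*21^2 + 34) / (2*23) mod 41 = 9
x3 = s^2 - 2 x1 mod 41 = 9^2 - 2*21 = 39
y3 = s (x1 - x3) - y1 mod 41 = 9 * (21 - 39) - 23 = 20

2P = (39, 20)


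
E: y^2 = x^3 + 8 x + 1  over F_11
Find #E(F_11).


For each x in F_11, count y with y^2 = x^3 + 8 x + 1 mod 11:
  x = 0: RHS = 1, y in [1, 10]  -> 2 point(s)
  x = 2: RHS = 3, y in [5, 6]  -> 2 point(s)
  x = 4: RHS = 9, y in [3, 8]  -> 2 point(s)
  x = 5: RHS = 1, y in [1, 10]  -> 2 point(s)
  x = 6: RHS = 1, y in [1, 10]  -> 2 point(s)
  x = 7: RHS = 4, y in [2, 9]  -> 2 point(s)
  x = 8: RHS = 5, y in [4, 7]  -> 2 point(s)
  x = 10: RHS = 3, y in [5, 6]  -> 2 point(s)
Affine points: 16. Add the point at infinity: total = 17.

#E(F_11) = 17


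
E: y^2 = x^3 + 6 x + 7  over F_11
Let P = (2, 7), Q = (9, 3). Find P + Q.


P != Q, so use the chord formula.
s = (y2 - y1) / (x2 - x1) = (7) / (7) mod 11 = 1
x3 = s^2 - x1 - x2 mod 11 = 1^2 - 2 - 9 = 1
y3 = s (x1 - x3) - y1 mod 11 = 1 * (2 - 1) - 7 = 5

P + Q = (1, 5)


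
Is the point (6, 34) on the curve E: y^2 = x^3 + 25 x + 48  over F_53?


Check whether y^2 = x^3 + 25 x + 48 (mod 53) for (x, y) = (6, 34).
LHS: y^2 = 34^2 mod 53 = 43
RHS: x^3 + 25 x + 48 = 6^3 + 25*6 + 48 mod 53 = 43
LHS = RHS

Yes, on the curve


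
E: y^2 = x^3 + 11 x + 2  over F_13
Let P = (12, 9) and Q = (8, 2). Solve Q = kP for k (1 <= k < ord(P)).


Enumerate multiples of P until we hit Q = (8, 2):
  1P = (12, 9)
  2P = (1, 1)
  3P = (3, 7)
  4P = (8, 2)
Match found at i = 4.

k = 4


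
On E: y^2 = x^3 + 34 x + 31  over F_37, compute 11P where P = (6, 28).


k = 11 = 1011_2 (binary, LSB first: 1101)
Double-and-add from P = (6, 28):
  bit 0 = 1: acc = O + (6, 28) = (6, 28)
  bit 1 = 1: acc = (6, 28) + (21, 4) = (17, 34)
  bit 2 = 0: acc unchanged = (17, 34)
  bit 3 = 1: acc = (17, 34) + (8, 36) = (2, 12)

11P = (2, 12)


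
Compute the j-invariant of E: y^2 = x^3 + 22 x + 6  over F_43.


Delta = -16(4 a^3 + 27 b^2) mod 43 = 6
-1728 * (4 a)^3 = -1728 * (4*22)^3 mod 43 = 22
j = 22 * 6^(-1) mod 43 = 18

j = 18 (mod 43)


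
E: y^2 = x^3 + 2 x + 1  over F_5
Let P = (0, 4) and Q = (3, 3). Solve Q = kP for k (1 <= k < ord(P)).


Enumerate multiples of P until we hit Q = (3, 3):
  1P = (0, 4)
  2P = (1, 2)
  3P = (3, 2)
  4P = (3, 3)
Match found at i = 4.

k = 4


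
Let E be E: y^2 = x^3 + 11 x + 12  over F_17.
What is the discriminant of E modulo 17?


4 a^3 + 27 b^2 = 4*11^3 + 27*12^2 = 5324 + 3888 = 9212
Delta = -16 * (9212) = -147392
Delta mod 17 = 15

Delta = 15 (mod 17)


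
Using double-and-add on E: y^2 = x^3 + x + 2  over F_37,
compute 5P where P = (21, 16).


k = 5 = 101_2 (binary, LSB first: 101)
Double-and-add from P = (21, 16):
  bit 0 = 1: acc = O + (21, 16) = (21, 16)
  bit 1 = 0: acc unchanged = (21, 16)
  bit 2 = 1: acc = (21, 16) + (8, 35) = (34, 3)

5P = (34, 3)


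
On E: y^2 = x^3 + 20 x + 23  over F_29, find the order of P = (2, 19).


Compute successive multiples of P until we hit O:
  1P = (2, 19)
  2P = (9, 27)
  3P = (27, 27)
  4P = (4, 14)
  5P = (22, 2)
  6P = (10, 11)
  7P = (18, 26)
  8P = (5, 25)
  ... (continuing to 35P)
  35P = O

ord(P) = 35


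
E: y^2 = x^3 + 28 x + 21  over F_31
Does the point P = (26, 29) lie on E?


Check whether y^2 = x^3 + 28 x + 21 (mod 31) for (x, y) = (26, 29).
LHS: y^2 = 29^2 mod 31 = 4
RHS: x^3 + 28 x + 21 = 26^3 + 28*26 + 21 mod 31 = 4
LHS = RHS

Yes, on the curve


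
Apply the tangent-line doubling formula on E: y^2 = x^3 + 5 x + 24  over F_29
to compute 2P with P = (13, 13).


Doubling: s = (3 x1^2 + a) / (2 y1)
s = (3*13^2 + 5) / (2*13) mod 29 = 13
x3 = s^2 - 2 x1 mod 29 = 13^2 - 2*13 = 27
y3 = s (x1 - x3) - y1 mod 29 = 13 * (13 - 27) - 13 = 8

2P = (27, 8)


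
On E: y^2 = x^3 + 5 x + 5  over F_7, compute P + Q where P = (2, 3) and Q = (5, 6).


P != Q, so use the chord formula.
s = (y2 - y1) / (x2 - x1) = (3) / (3) mod 7 = 1
x3 = s^2 - x1 - x2 mod 7 = 1^2 - 2 - 5 = 1
y3 = s (x1 - x3) - y1 mod 7 = 1 * (2 - 1) - 3 = 5

P + Q = (1, 5)


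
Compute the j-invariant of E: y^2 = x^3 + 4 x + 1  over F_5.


Delta = -16(4 a^3 + 27 b^2) mod 5 = 2
-1728 * (4 a)^3 = -1728 * (4*4)^3 mod 5 = 2
j = 2 * 2^(-1) mod 5 = 1

j = 1 (mod 5)


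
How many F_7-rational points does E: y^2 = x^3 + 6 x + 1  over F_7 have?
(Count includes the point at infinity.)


For each x in F_7, count y with y^2 = x^3 + 6 x + 1 mod 7:
  x = 0: RHS = 1, y in [1, 6]  -> 2 point(s)
  x = 1: RHS = 1, y in [1, 6]  -> 2 point(s)
  x = 2: RHS = 0, y in [0]  -> 1 point(s)
  x = 3: RHS = 4, y in [2, 5]  -> 2 point(s)
  x = 5: RHS = 2, y in [3, 4]  -> 2 point(s)
  x = 6: RHS = 1, y in [1, 6]  -> 2 point(s)
Affine points: 11. Add the point at infinity: total = 12.

#E(F_7) = 12


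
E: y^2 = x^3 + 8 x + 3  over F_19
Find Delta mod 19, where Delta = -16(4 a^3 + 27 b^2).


4 a^3 + 27 b^2 = 4*8^3 + 27*3^2 = 2048 + 243 = 2291
Delta = -16 * (2291) = -36656
Delta mod 19 = 14

Delta = 14 (mod 19)


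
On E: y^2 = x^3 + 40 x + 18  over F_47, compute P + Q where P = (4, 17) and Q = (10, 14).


P != Q, so use the chord formula.
s = (y2 - y1) / (x2 - x1) = (44) / (6) mod 47 = 23
x3 = s^2 - x1 - x2 mod 47 = 23^2 - 4 - 10 = 45
y3 = s (x1 - x3) - y1 mod 47 = 23 * (4 - 45) - 17 = 27

P + Q = (45, 27)


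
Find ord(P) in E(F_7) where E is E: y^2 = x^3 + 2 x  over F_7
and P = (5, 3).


Compute successive multiples of P until we hit O:
  1P = (5, 3)
  2P = (4, 4)
  3P = (6, 5)
  4P = (0, 0)
  5P = (6, 2)
  6P = (4, 3)
  7P = (5, 4)
  8P = O

ord(P) = 8


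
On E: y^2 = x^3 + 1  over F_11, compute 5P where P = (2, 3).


k = 5 = 101_2 (binary, LSB first: 101)
Double-and-add from P = (2, 3):
  bit 0 = 1: acc = O + (2, 3) = (2, 3)
  bit 1 = 0: acc unchanged = (2, 3)
  bit 2 = 1: acc = (2, 3) + (0, 10) = (2, 8)

5P = (2, 8)


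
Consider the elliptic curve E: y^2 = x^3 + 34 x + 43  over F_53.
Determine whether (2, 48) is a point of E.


Check whether y^2 = x^3 + 34 x + 43 (mod 53) for (x, y) = (2, 48).
LHS: y^2 = 48^2 mod 53 = 25
RHS: x^3 + 34 x + 43 = 2^3 + 34*2 + 43 mod 53 = 13
LHS != RHS

No, not on the curve


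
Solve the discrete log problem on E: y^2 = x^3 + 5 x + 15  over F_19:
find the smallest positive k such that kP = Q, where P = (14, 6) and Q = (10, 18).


Enumerate multiples of P until we hit Q = (10, 18):
  1P = (14, 6)
  2P = (8, 15)
  3P = (4, 17)
  4P = (10, 1)
  5P = (12, 6)
  6P = (12, 13)
  7P = (10, 18)
Match found at i = 7.

k = 7


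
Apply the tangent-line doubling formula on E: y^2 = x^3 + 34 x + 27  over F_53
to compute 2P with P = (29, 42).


Doubling: s = (3 x1^2 + a) / (2 y1)
s = (3*29^2 + 34) / (2*42) mod 53 = 50
x3 = s^2 - 2 x1 mod 53 = 50^2 - 2*29 = 4
y3 = s (x1 - x3) - y1 mod 53 = 50 * (29 - 4) - 42 = 42

2P = (4, 42)


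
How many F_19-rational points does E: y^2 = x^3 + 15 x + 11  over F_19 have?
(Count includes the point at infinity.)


For each x in F_19, count y with y^2 = x^3 + 15 x + 11 mod 19:
  x = 0: RHS = 11, y in [7, 12]  -> 2 point(s)
  x = 2: RHS = 11, y in [7, 12]  -> 2 point(s)
  x = 3: RHS = 7, y in [8, 11]  -> 2 point(s)
  x = 8: RHS = 16, y in [4, 15]  -> 2 point(s)
  x = 9: RHS = 1, y in [1, 18]  -> 2 point(s)
  x = 11: RHS = 6, y in [5, 14]  -> 2 point(s)
  x = 12: RHS = 0, y in [0]  -> 1 point(s)
  x = 13: RHS = 9, y in [3, 16]  -> 2 point(s)
  x = 14: RHS = 1, y in [1, 18]  -> 2 point(s)
  x = 15: RHS = 1, y in [1, 18]  -> 2 point(s)
  x = 17: RHS = 11, y in [7, 12]  -> 2 point(s)
Affine points: 21. Add the point at infinity: total = 22.

#E(F_19) = 22


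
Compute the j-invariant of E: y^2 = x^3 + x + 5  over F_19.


Delta = -16(4 a^3 + 27 b^2) mod 19 = 4
-1728 * (4 a)^3 = -1728 * (4*1)^3 mod 19 = 7
j = 7 * 4^(-1) mod 19 = 16

j = 16 (mod 19)


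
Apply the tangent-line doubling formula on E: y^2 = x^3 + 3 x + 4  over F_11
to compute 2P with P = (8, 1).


Doubling: s = (3 x1^2 + a) / (2 y1)
s = (3*8^2 + 3) / (2*1) mod 11 = 4
x3 = s^2 - 2 x1 mod 11 = 4^2 - 2*8 = 0
y3 = s (x1 - x3) - y1 mod 11 = 4 * (8 - 0) - 1 = 9

2P = (0, 9)


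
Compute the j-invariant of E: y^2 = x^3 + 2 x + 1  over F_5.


Delta = -16(4 a^3 + 27 b^2) mod 5 = 1
-1728 * (4 a)^3 = -1728 * (4*2)^3 mod 5 = 4
j = 4 * 1^(-1) mod 5 = 4

j = 4 (mod 5)


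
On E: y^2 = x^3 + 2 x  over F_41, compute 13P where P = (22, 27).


k = 13 = 1101_2 (binary, LSB first: 1011)
Double-and-add from P = (22, 27):
  bit 0 = 1: acc = O + (22, 27) = (22, 27)
  bit 1 = 0: acc unchanged = (22, 27)
  bit 2 = 1: acc = (22, 27) + (9, 38) = (26, 30)
  bit 3 = 1: acc = (26, 30) + (31, 13) = (30, 0)

13P = (30, 0)


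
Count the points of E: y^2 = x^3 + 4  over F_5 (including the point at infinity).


For each x in F_5, count y with y^2 = x^3 + 0 x + 4 mod 5:
  x = 0: RHS = 4, y in [2, 3]  -> 2 point(s)
  x = 1: RHS = 0, y in [0]  -> 1 point(s)
  x = 3: RHS = 1, y in [1, 4]  -> 2 point(s)
Affine points: 5. Add the point at infinity: total = 6.

#E(F_5) = 6


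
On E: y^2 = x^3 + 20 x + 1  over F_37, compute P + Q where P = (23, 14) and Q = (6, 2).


P != Q, so use the chord formula.
s = (y2 - y1) / (x2 - x1) = (25) / (20) mod 37 = 29
x3 = s^2 - x1 - x2 mod 37 = 29^2 - 23 - 6 = 35
y3 = s (x1 - x3) - y1 mod 37 = 29 * (23 - 35) - 14 = 8

P + Q = (35, 8)


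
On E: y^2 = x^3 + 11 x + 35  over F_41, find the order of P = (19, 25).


Compute successive multiples of P until we hit O:
  1P = (19, 25)
  2P = (39, 13)
  3P = (26, 12)
  4P = (12, 3)
  5P = (9, 24)
  6P = (29, 15)
  7P = (35, 32)
  8P = (37, 3)
  ... (continuing to 47P)
  47P = O

ord(P) = 47


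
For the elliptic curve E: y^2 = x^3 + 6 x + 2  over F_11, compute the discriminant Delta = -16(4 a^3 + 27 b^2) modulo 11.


4 a^3 + 27 b^2 = 4*6^3 + 27*2^2 = 864 + 108 = 972
Delta = -16 * (972) = -15552
Delta mod 11 = 2

Delta = 2 (mod 11)


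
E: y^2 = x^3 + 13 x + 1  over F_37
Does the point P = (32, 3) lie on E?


Check whether y^2 = x^3 + 13 x + 1 (mod 37) for (x, y) = (32, 3).
LHS: y^2 = 3^2 mod 37 = 9
RHS: x^3 + 13 x + 1 = 32^3 + 13*32 + 1 mod 37 = 33
LHS != RHS

No, not on the curve


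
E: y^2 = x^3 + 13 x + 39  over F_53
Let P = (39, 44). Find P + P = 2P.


Doubling: s = (3 x1^2 + a) / (2 y1)
s = (3*39^2 + 13) / (2*44) mod 53 = 52
x3 = s^2 - 2 x1 mod 53 = 52^2 - 2*39 = 29
y3 = s (x1 - x3) - y1 mod 53 = 52 * (39 - 29) - 44 = 52

2P = (29, 52)


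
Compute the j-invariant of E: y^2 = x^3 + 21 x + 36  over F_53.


Delta = -16(4 a^3 + 27 b^2) mod 53 = 15
-1728 * (4 a)^3 = -1728 * (4*21)^3 mod 53 = 52
j = 52 * 15^(-1) mod 53 = 7

j = 7 (mod 53)


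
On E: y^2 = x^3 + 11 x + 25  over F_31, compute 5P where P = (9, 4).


k = 5 = 101_2 (binary, LSB first: 101)
Double-and-add from P = (9, 4):
  bit 0 = 1: acc = O + (9, 4) = (9, 4)
  bit 1 = 0: acc unchanged = (9, 4)
  bit 2 = 1: acc = (9, 4) + (4, 28) = (15, 0)

5P = (15, 0)


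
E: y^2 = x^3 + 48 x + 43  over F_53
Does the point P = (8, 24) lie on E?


Check whether y^2 = x^3 + 48 x + 43 (mod 53) for (x, y) = (8, 24).
LHS: y^2 = 24^2 mod 53 = 46
RHS: x^3 + 48 x + 43 = 8^3 + 48*8 + 43 mod 53 = 38
LHS != RHS

No, not on the curve


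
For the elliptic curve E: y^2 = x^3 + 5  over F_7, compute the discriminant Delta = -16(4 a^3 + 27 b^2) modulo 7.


4 a^3 + 27 b^2 = 4*0^3 + 27*5^2 = 0 + 675 = 675
Delta = -16 * (675) = -10800
Delta mod 7 = 1

Delta = 1 (mod 7)


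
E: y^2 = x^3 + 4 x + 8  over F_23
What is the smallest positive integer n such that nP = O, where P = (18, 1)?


Compute successive multiples of P until we hit O:
  1P = (18, 1)
  2P = (12, 6)
  3P = (2, 1)
  4P = (3, 22)
  5P = (15, 4)
  6P = (14, 18)
  7P = (22, 16)
  8P = (10, 6)
  ... (continuing to 28P)
  28P = O

ord(P) = 28


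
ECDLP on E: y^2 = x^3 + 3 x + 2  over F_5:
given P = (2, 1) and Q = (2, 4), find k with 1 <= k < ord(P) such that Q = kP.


Enumerate multiples of P until we hit Q = (2, 4):
  1P = (2, 1)
  2P = (1, 4)
  3P = (1, 1)
  4P = (2, 4)
Match found at i = 4.

k = 4


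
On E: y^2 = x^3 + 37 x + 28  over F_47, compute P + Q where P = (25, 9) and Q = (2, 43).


P != Q, so use the chord formula.
s = (y2 - y1) / (x2 - x1) = (34) / (24) mod 47 = 21
x3 = s^2 - x1 - x2 mod 47 = 21^2 - 25 - 2 = 38
y3 = s (x1 - x3) - y1 mod 47 = 21 * (25 - 38) - 9 = 0

P + Q = (38, 0)


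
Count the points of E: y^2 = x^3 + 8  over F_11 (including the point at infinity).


For each x in F_11, count y with y^2 = x^3 + 0 x + 8 mod 11:
  x = 1: RHS = 9, y in [3, 8]  -> 2 point(s)
  x = 2: RHS = 5, y in [4, 7]  -> 2 point(s)
  x = 5: RHS = 1, y in [1, 10]  -> 2 point(s)
  x = 6: RHS = 4, y in [2, 9]  -> 2 point(s)
  x = 8: RHS = 3, y in [5, 6]  -> 2 point(s)
  x = 9: RHS = 0, y in [0]  -> 1 point(s)
Affine points: 11. Add the point at infinity: total = 12.

#E(F_11) = 12


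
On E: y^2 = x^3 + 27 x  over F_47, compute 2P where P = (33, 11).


Doubling: s = (3 x1^2 + a) / (2 y1)
s = (3*33^2 + 27) / (2*11) mod 47 = 13
x3 = s^2 - 2 x1 mod 47 = 13^2 - 2*33 = 9
y3 = s (x1 - x3) - y1 mod 47 = 13 * (33 - 9) - 11 = 19

2P = (9, 19)


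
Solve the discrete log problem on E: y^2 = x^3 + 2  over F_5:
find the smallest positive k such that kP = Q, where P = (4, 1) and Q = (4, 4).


Enumerate multiples of P until we hit Q = (4, 4):
  1P = (4, 1)
  2P = (3, 3)
  3P = (2, 0)
  4P = (3, 2)
  5P = (4, 4)
Match found at i = 5.

k = 5


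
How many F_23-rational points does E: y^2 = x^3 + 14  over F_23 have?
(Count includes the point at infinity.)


For each x in F_23, count y with y^2 = x^3 + 0 x + 14 mod 23:
  x = 3: RHS = 18, y in [8, 15]  -> 2 point(s)
  x = 4: RHS = 9, y in [3, 20]  -> 2 point(s)
  x = 5: RHS = 1, y in [1, 22]  -> 2 point(s)
  x = 6: RHS = 0, y in [0]  -> 1 point(s)
  x = 7: RHS = 12, y in [9, 14]  -> 2 point(s)
  x = 10: RHS = 2, y in [5, 18]  -> 2 point(s)
  x = 13: RHS = 3, y in [7, 16]  -> 2 point(s)
  x = 15: RHS = 8, y in [10, 13]  -> 2 point(s)
  x = 16: RHS = 16, y in [4, 19]  -> 2 point(s)
  x = 18: RHS = 4, y in [2, 21]  -> 2 point(s)
  x = 21: RHS = 6, y in [11, 12]  -> 2 point(s)
  x = 22: RHS = 13, y in [6, 17]  -> 2 point(s)
Affine points: 23. Add the point at infinity: total = 24.

#E(F_23) = 24


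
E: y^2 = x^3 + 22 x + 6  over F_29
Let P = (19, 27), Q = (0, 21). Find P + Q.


P != Q, so use the chord formula.
s = (y2 - y1) / (x2 - x1) = (23) / (10) mod 29 = 11
x3 = s^2 - x1 - x2 mod 29 = 11^2 - 19 - 0 = 15
y3 = s (x1 - x3) - y1 mod 29 = 11 * (19 - 15) - 27 = 17

P + Q = (15, 17)


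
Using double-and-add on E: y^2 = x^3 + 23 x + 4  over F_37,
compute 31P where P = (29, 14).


k = 31 = 11111_2 (binary, LSB first: 11111)
Double-and-add from P = (29, 14):
  bit 0 = 1: acc = O + (29, 14) = (29, 14)
  bit 1 = 1: acc = (29, 14) + (23, 3) = (12, 11)
  bit 2 = 1: acc = (12, 11) + (0, 2) = (14, 6)
  bit 3 = 1: acc = (14, 6) + (3, 27) = (16, 18)
  bit 4 = 1: acc = (16, 18) + (28, 17) = (2, 24)

31P = (2, 24)


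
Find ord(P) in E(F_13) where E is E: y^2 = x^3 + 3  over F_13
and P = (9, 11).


Compute successive multiples of P until we hit O:
  1P = (9, 11)
  2P = (9, 2)
  3P = O

ord(P) = 3


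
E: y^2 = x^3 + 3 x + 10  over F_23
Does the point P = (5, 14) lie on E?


Check whether y^2 = x^3 + 3 x + 10 (mod 23) for (x, y) = (5, 14).
LHS: y^2 = 14^2 mod 23 = 12
RHS: x^3 + 3 x + 10 = 5^3 + 3*5 + 10 mod 23 = 12
LHS = RHS

Yes, on the curve


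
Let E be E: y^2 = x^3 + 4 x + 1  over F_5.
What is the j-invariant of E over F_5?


Delta = -16(4 a^3 + 27 b^2) mod 5 = 2
-1728 * (4 a)^3 = -1728 * (4*4)^3 mod 5 = 2
j = 2 * 2^(-1) mod 5 = 1

j = 1 (mod 5)


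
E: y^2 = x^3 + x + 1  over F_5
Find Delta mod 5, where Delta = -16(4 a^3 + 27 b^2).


4 a^3 + 27 b^2 = 4*1^3 + 27*1^2 = 4 + 27 = 31
Delta = -16 * (31) = -496
Delta mod 5 = 4

Delta = 4 (mod 5)


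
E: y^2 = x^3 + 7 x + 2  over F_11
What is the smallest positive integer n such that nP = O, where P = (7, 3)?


Compute successive multiples of P until we hit O:
  1P = (7, 3)
  2P = (8, 8)
  3P = (10, 4)
  4P = (10, 7)
  5P = (8, 3)
  6P = (7, 8)
  7P = O

ord(P) = 7


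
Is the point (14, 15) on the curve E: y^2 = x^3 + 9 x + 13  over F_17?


Check whether y^2 = x^3 + 9 x + 13 (mod 17) for (x, y) = (14, 15).
LHS: y^2 = 15^2 mod 17 = 4
RHS: x^3 + 9 x + 13 = 14^3 + 9*14 + 13 mod 17 = 10
LHS != RHS

No, not on the curve


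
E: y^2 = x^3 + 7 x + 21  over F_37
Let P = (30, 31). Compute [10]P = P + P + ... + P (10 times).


k = 10 = 1010_2 (binary, LSB first: 0101)
Double-and-add from P = (30, 31):
  bit 0 = 0: acc unchanged = O
  bit 1 = 1: acc = O + (5, 12) = (5, 12)
  bit 2 = 0: acc unchanged = (5, 12)
  bit 3 = 1: acc = (5, 12) + (0, 13) = (35, 31)

10P = (35, 31)


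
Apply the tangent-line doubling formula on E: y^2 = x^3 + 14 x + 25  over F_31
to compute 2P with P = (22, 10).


Doubling: s = (3 x1^2 + a) / (2 y1)
s = (3*22^2 + 14) / (2*10) mod 31 = 2
x3 = s^2 - 2 x1 mod 31 = 2^2 - 2*22 = 22
y3 = s (x1 - x3) - y1 mod 31 = 2 * (22 - 22) - 10 = 21

2P = (22, 21)


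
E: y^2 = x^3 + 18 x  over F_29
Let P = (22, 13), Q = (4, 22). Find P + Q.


P != Q, so use the chord formula.
s = (y2 - y1) / (x2 - x1) = (9) / (11) mod 29 = 14
x3 = s^2 - x1 - x2 mod 29 = 14^2 - 22 - 4 = 25
y3 = s (x1 - x3) - y1 mod 29 = 14 * (22 - 25) - 13 = 3

P + Q = (25, 3)


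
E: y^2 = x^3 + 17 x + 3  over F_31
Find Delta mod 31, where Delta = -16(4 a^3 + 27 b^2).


4 a^3 + 27 b^2 = 4*17^3 + 27*3^2 = 19652 + 243 = 19895
Delta = -16 * (19895) = -318320
Delta mod 31 = 19

Delta = 19 (mod 31)


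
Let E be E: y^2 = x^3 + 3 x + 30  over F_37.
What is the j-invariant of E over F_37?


Delta = -16(4 a^3 + 27 b^2) mod 37 = 7
-1728 * (4 a)^3 = -1728 * (4*3)^3 mod 37 = 27
j = 27 * 7^(-1) mod 37 = 25

j = 25 (mod 37)


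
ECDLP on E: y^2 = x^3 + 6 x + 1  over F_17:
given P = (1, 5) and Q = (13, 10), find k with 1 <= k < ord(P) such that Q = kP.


Enumerate multiples of P until we hit Q = (13, 10):
  1P = (1, 5)
  2P = (0, 1)
  3P = (15, 7)
  4P = (9, 6)
  5P = (11, 15)
  6P = (6, 7)
  7P = (2, 15)
  8P = (12, 4)
  9P = (13, 10)
Match found at i = 9.

k = 9


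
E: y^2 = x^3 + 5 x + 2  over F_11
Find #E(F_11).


For each x in F_11, count y with y^2 = x^3 + 5 x + 2 mod 11:
  x = 2: RHS = 9, y in [3, 8]  -> 2 point(s)
  x = 3: RHS = 0, y in [0]  -> 1 point(s)
  x = 4: RHS = 9, y in [3, 8]  -> 2 point(s)
  x = 5: RHS = 9, y in [3, 8]  -> 2 point(s)
  x = 8: RHS = 4, y in [2, 9]  -> 2 point(s)
Affine points: 9. Add the point at infinity: total = 10.

#E(F_11) = 10


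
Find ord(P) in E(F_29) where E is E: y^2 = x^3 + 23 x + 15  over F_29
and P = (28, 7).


Compute successive multiples of P until we hit O:
  1P = (28, 7)
  2P = (9, 20)
  3P = (5, 20)
  4P = (16, 19)
  5P = (15, 9)
  6P = (20, 23)
  7P = (14, 23)
  8P = (25, 2)
  ... (continuing to 29P)
  29P = O

ord(P) = 29


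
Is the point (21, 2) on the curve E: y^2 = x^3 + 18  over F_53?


Check whether y^2 = x^3 + 0 x + 18 (mod 53) for (x, y) = (21, 2).
LHS: y^2 = 2^2 mod 53 = 4
RHS: x^3 + 0 x + 18 = 21^3 + 0*21 + 18 mod 53 = 4
LHS = RHS

Yes, on the curve


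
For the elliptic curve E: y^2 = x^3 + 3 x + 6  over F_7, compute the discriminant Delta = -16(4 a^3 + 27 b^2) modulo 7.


4 a^3 + 27 b^2 = 4*3^3 + 27*6^2 = 108 + 972 = 1080
Delta = -16 * (1080) = -17280
Delta mod 7 = 3

Delta = 3 (mod 7)


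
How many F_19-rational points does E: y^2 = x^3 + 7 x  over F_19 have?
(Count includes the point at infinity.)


For each x in F_19, count y with y^2 = x^3 + 7 x + 0 mod 19:
  x = 0: RHS = 0, y in [0]  -> 1 point(s)
  x = 4: RHS = 16, y in [4, 15]  -> 2 point(s)
  x = 6: RHS = 11, y in [7, 12]  -> 2 point(s)
  x = 8: RHS = 17, y in [6, 13]  -> 2 point(s)
  x = 10: RHS = 6, y in [5, 14]  -> 2 point(s)
  x = 12: RHS = 7, y in [8, 11]  -> 2 point(s)
  x = 14: RHS = 11, y in [7, 12]  -> 2 point(s)
  x = 16: RHS = 9, y in [3, 16]  -> 2 point(s)
  x = 17: RHS = 16, y in [4, 15]  -> 2 point(s)
  x = 18: RHS = 11, y in [7, 12]  -> 2 point(s)
Affine points: 19. Add the point at infinity: total = 20.

#E(F_19) = 20


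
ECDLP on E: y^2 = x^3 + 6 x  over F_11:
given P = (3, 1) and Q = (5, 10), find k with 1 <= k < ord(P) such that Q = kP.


Enumerate multiples of P until we hit Q = (5, 10):
  1P = (3, 1)
  2P = (5, 10)
Match found at i = 2.

k = 2


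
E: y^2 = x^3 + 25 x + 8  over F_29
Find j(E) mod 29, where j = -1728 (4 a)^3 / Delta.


Delta = -16(4 a^3 + 27 b^2) mod 29 = 25
-1728 * (4 a)^3 = -1728 * (4*25)^3 mod 29 = 3
j = 3 * 25^(-1) mod 29 = 21

j = 21 (mod 29)


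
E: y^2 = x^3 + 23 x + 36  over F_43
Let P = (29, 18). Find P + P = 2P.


Doubling: s = (3 x1^2 + a) / (2 y1)
s = (3*29^2 + 23) / (2*18) mod 43 = 11
x3 = s^2 - 2 x1 mod 43 = 11^2 - 2*29 = 20
y3 = s (x1 - x3) - y1 mod 43 = 11 * (29 - 20) - 18 = 38

2P = (20, 38)


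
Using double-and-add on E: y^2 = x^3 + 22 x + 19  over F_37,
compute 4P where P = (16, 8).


k = 4 = 100_2 (binary, LSB first: 001)
Double-and-add from P = (16, 8):
  bit 0 = 0: acc unchanged = O
  bit 1 = 0: acc unchanged = O
  bit 2 = 1: acc = O + (30, 22) = (30, 22)

4P = (30, 22)


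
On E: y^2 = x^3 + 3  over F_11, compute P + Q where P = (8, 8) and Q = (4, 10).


P != Q, so use the chord formula.
s = (y2 - y1) / (x2 - x1) = (2) / (7) mod 11 = 5
x3 = s^2 - x1 - x2 mod 11 = 5^2 - 8 - 4 = 2
y3 = s (x1 - x3) - y1 mod 11 = 5 * (8 - 2) - 8 = 0

P + Q = (2, 0)


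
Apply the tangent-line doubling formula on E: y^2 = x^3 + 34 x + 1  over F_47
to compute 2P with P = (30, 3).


Doubling: s = (3 x1^2 + a) / (2 y1)
s = (3*30^2 + 34) / (2*3) mod 47 = 17
x3 = s^2 - 2 x1 mod 47 = 17^2 - 2*30 = 41
y3 = s (x1 - x3) - y1 mod 47 = 17 * (30 - 41) - 3 = 45

2P = (41, 45)


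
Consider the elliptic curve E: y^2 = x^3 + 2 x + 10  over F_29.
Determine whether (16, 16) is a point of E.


Check whether y^2 = x^3 + 2 x + 10 (mod 29) for (x, y) = (16, 16).
LHS: y^2 = 16^2 mod 29 = 24
RHS: x^3 + 2 x + 10 = 16^3 + 2*16 + 10 mod 29 = 20
LHS != RHS

No, not on the curve


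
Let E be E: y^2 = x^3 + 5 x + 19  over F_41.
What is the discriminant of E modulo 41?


4 a^3 + 27 b^2 = 4*5^3 + 27*19^2 = 500 + 9747 = 10247
Delta = -16 * (10247) = -163952
Delta mod 41 = 7

Delta = 7 (mod 41)


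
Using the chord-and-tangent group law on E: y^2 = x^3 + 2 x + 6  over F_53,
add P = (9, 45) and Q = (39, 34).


P != Q, so use the chord formula.
s = (y2 - y1) / (x2 - x1) = (42) / (30) mod 53 = 12
x3 = s^2 - x1 - x2 mod 53 = 12^2 - 9 - 39 = 43
y3 = s (x1 - x3) - y1 mod 53 = 12 * (9 - 43) - 45 = 24

P + Q = (43, 24)


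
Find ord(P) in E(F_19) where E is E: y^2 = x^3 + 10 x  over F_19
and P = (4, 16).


Compute successive multiples of P until we hit O:
  1P = (4, 16)
  2P = (1, 12)
  3P = (1, 7)
  4P = (4, 3)
  5P = O

ord(P) = 5


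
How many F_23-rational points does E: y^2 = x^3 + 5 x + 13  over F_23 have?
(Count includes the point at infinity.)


For each x in F_23, count y with y^2 = x^3 + 5 x + 13 mod 23:
  x = 0: RHS = 13, y in [6, 17]  -> 2 point(s)
  x = 2: RHS = 8, y in [10, 13]  -> 2 point(s)
  x = 3: RHS = 9, y in [3, 20]  -> 2 point(s)
  x = 5: RHS = 2, y in [5, 18]  -> 2 point(s)
  x = 6: RHS = 6, y in [11, 12]  -> 2 point(s)
  x = 7: RHS = 0, y in [0]  -> 1 point(s)
  x = 8: RHS = 13, y in [6, 17]  -> 2 point(s)
  x = 15: RHS = 13, y in [6, 17]  -> 2 point(s)
  x = 16: RHS = 3, y in [7, 16]  -> 2 point(s)
  x = 18: RHS = 1, y in [1, 22]  -> 2 point(s)
  x = 21: RHS = 18, y in [8, 15]  -> 2 point(s)
Affine points: 21. Add the point at infinity: total = 22.

#E(F_23) = 22


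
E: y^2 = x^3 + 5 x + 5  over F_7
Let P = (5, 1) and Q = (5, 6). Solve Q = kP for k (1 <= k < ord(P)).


Enumerate multiples of P until we hit Q = (5, 6):
  1P = (5, 1)
  2P = (1, 5)
  3P = (2, 3)
  4P = (2, 4)
  5P = (1, 2)
  6P = (5, 6)
Match found at i = 6.

k = 6


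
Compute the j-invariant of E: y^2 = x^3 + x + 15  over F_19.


Delta = -16(4 a^3 + 27 b^2) mod 19 = 16
-1728 * (4 a)^3 = -1728 * (4*1)^3 mod 19 = 7
j = 7 * 16^(-1) mod 19 = 4

j = 4 (mod 19)


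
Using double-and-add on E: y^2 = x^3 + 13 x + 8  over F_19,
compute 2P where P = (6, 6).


k = 2 = 10_2 (binary, LSB first: 01)
Double-and-add from P = (6, 6):
  bit 0 = 0: acc unchanged = O
  bit 1 = 1: acc = O + (8, 15) = (8, 15)

2P = (8, 15)


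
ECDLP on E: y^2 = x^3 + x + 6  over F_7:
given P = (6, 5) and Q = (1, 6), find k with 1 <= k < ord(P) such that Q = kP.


Enumerate multiples of P until we hit Q = (1, 6):
  1P = (6, 5)
  2P = (3, 6)
  3P = (2, 3)
  4P = (1, 1)
  5P = (4, 5)
  6P = (4, 2)
  7P = (1, 6)
Match found at i = 7.

k = 7


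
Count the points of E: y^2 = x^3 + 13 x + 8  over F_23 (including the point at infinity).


For each x in F_23, count y with y^2 = x^3 + 13 x + 8 mod 23:
  x = 0: RHS = 8, y in [10, 13]  -> 2 point(s)
  x = 4: RHS = 9, y in [3, 20]  -> 2 point(s)
  x = 6: RHS = 3, y in [7, 16]  -> 2 point(s)
  x = 8: RHS = 3, y in [7, 16]  -> 2 point(s)
  x = 9: RHS = 3, y in [7, 16]  -> 2 point(s)
  x = 12: RHS = 6, y in [11, 12]  -> 2 point(s)
  x = 14: RHS = 13, y in [6, 17]  -> 2 point(s)
  x = 15: RHS = 13, y in [6, 17]  -> 2 point(s)
  x = 17: RHS = 13, y in [6, 17]  -> 2 point(s)
  x = 18: RHS = 2, y in [5, 18]  -> 2 point(s)
Affine points: 20. Add the point at infinity: total = 21.

#E(F_23) = 21


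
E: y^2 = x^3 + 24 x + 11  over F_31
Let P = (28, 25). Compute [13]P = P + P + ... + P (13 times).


k = 13 = 1101_2 (binary, LSB first: 1011)
Double-and-add from P = (28, 25):
  bit 0 = 1: acc = O + (28, 25) = (28, 25)
  bit 1 = 0: acc unchanged = (28, 25)
  bit 2 = 1: acc = (28, 25) + (4, 4) = (8, 8)
  bit 3 = 1: acc = (8, 8) + (11, 26) = (17, 0)

13P = (17, 0)


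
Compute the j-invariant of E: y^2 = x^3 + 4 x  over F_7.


Delta = -16(4 a^3 + 27 b^2) mod 7 = 6
-1728 * (4 a)^3 = -1728 * (4*4)^3 mod 7 = 1
j = 1 * 6^(-1) mod 7 = 6

j = 6 (mod 7)


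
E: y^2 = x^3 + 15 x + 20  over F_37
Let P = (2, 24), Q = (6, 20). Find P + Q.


P != Q, so use the chord formula.
s = (y2 - y1) / (x2 - x1) = (33) / (4) mod 37 = 36
x3 = s^2 - x1 - x2 mod 37 = 36^2 - 2 - 6 = 30
y3 = s (x1 - x3) - y1 mod 37 = 36 * (2 - 30) - 24 = 4

P + Q = (30, 4)


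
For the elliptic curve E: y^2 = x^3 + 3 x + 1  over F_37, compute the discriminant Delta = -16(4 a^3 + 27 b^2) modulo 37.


4 a^3 + 27 b^2 = 4*3^3 + 27*1^2 = 108 + 27 = 135
Delta = -16 * (135) = -2160
Delta mod 37 = 23

Delta = 23 (mod 37)


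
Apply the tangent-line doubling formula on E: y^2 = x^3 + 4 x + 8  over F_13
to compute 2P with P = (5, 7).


Doubling: s = (3 x1^2 + a) / (2 y1)
s = (3*5^2 + 4) / (2*7) mod 13 = 1
x3 = s^2 - 2 x1 mod 13 = 1^2 - 2*5 = 4
y3 = s (x1 - x3) - y1 mod 13 = 1 * (5 - 4) - 7 = 7

2P = (4, 7)


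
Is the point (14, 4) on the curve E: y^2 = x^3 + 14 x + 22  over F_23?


Check whether y^2 = x^3 + 14 x + 22 (mod 23) for (x, y) = (14, 4).
LHS: y^2 = 4^2 mod 23 = 16
RHS: x^3 + 14 x + 22 = 14^3 + 14*14 + 22 mod 23 = 18
LHS != RHS

No, not on the curve


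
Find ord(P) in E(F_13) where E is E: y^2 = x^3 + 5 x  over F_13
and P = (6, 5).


Compute successive multiples of P until we hit O:
  1P = (6, 5)
  2P = (10, 7)
  3P = (7, 1)
  4P = (3, 9)
  5P = (0, 0)
  6P = (3, 4)
  7P = (7, 12)
  8P = (10, 6)
  ... (continuing to 10P)
  10P = O

ord(P) = 10


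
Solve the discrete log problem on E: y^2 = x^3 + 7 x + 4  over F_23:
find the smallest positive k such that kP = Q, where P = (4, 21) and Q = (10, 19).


Enumerate multiples of P until we hit Q = (10, 19):
  1P = (4, 21)
  2P = (10, 4)
  3P = (10, 19)
Match found at i = 3.

k = 3


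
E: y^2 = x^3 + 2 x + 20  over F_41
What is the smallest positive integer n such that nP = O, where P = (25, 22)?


Compute successive multiples of P until we hit O:
  1P = (25, 22)
  2P = (0, 26)
  3P = (34, 27)
  4P = (39, 34)
  5P = (2, 27)
  6P = (18, 5)
  7P = (29, 21)
  8P = (5, 14)
  ... (continuing to 45P)
  45P = O

ord(P) = 45


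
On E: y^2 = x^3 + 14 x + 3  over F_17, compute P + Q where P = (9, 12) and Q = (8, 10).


P != Q, so use the chord formula.
s = (y2 - y1) / (x2 - x1) = (15) / (16) mod 17 = 2
x3 = s^2 - x1 - x2 mod 17 = 2^2 - 9 - 8 = 4
y3 = s (x1 - x3) - y1 mod 17 = 2 * (9 - 4) - 12 = 15

P + Q = (4, 15)


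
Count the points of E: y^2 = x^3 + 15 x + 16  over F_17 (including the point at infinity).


For each x in F_17, count y with y^2 = x^3 + 15 x + 16 mod 17:
  x = 0: RHS = 16, y in [4, 13]  -> 2 point(s)
  x = 1: RHS = 15, y in [7, 10]  -> 2 point(s)
  x = 4: RHS = 4, y in [2, 15]  -> 2 point(s)
  x = 6: RHS = 16, y in [4, 13]  -> 2 point(s)
  x = 8: RHS = 2, y in [6, 11]  -> 2 point(s)
  x = 9: RHS = 13, y in [8, 9]  -> 2 point(s)
  x = 11: RHS = 16, y in [4, 13]  -> 2 point(s)
  x = 16: RHS = 0, y in [0]  -> 1 point(s)
Affine points: 15. Add the point at infinity: total = 16.

#E(F_17) = 16


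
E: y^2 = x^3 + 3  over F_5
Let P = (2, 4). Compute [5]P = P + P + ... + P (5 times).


k = 5 = 101_2 (binary, LSB first: 101)
Double-and-add from P = (2, 4):
  bit 0 = 1: acc = O + (2, 4) = (2, 4)
  bit 1 = 0: acc unchanged = (2, 4)
  bit 2 = 1: acc = (2, 4) + (2, 4) = (2, 1)

5P = (2, 1)


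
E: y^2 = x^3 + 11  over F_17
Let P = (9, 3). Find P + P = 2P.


Doubling: s = (3 x1^2 + a) / (2 y1)
s = (3*9^2 + 0) / (2*3) mod 17 = 15
x3 = s^2 - 2 x1 mod 17 = 15^2 - 2*9 = 3
y3 = s (x1 - x3) - y1 mod 17 = 15 * (9 - 3) - 3 = 2

2P = (3, 2)


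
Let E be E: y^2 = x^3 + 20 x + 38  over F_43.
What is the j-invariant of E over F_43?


Delta = -16(4 a^3 + 27 b^2) mod 43 = 37
-1728 * (4 a)^3 = -1728 * (4*20)^3 mod 43 = 8
j = 8 * 37^(-1) mod 43 = 13

j = 13 (mod 43)


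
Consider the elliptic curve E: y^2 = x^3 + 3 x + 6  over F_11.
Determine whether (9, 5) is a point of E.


Check whether y^2 = x^3 + 3 x + 6 (mod 11) for (x, y) = (9, 5).
LHS: y^2 = 5^2 mod 11 = 3
RHS: x^3 + 3 x + 6 = 9^3 + 3*9 + 6 mod 11 = 3
LHS = RHS

Yes, on the curve


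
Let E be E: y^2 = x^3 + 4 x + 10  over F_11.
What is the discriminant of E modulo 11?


4 a^3 + 27 b^2 = 4*4^3 + 27*10^2 = 256 + 2700 = 2956
Delta = -16 * (2956) = -47296
Delta mod 11 = 4

Delta = 4 (mod 11)


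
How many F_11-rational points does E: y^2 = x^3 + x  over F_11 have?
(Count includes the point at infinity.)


For each x in F_11, count y with y^2 = x^3 + 1 x + 0 mod 11:
  x = 0: RHS = 0, y in [0]  -> 1 point(s)
  x = 5: RHS = 9, y in [3, 8]  -> 2 point(s)
  x = 7: RHS = 9, y in [3, 8]  -> 2 point(s)
  x = 8: RHS = 3, y in [5, 6]  -> 2 point(s)
  x = 9: RHS = 1, y in [1, 10]  -> 2 point(s)
  x = 10: RHS = 9, y in [3, 8]  -> 2 point(s)
Affine points: 11. Add the point at infinity: total = 12.

#E(F_11) = 12


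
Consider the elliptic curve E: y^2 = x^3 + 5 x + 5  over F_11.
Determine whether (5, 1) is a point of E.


Check whether y^2 = x^3 + 5 x + 5 (mod 11) for (x, y) = (5, 1).
LHS: y^2 = 1^2 mod 11 = 1
RHS: x^3 + 5 x + 5 = 5^3 + 5*5 + 5 mod 11 = 1
LHS = RHS

Yes, on the curve


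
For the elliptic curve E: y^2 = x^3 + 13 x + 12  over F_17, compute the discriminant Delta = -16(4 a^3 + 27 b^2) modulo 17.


4 a^3 + 27 b^2 = 4*13^3 + 27*12^2 = 8788 + 3888 = 12676
Delta = -16 * (12676) = -202816
Delta mod 17 = 11

Delta = 11 (mod 17)


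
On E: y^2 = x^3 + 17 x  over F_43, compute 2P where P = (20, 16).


Doubling: s = (3 x1^2 + a) / (2 y1)
s = (3*20^2 + 17) / (2*16) mod 43 = 34
x3 = s^2 - 2 x1 mod 43 = 34^2 - 2*20 = 41
y3 = s (x1 - x3) - y1 mod 43 = 34 * (20 - 41) - 16 = 1

2P = (41, 1)


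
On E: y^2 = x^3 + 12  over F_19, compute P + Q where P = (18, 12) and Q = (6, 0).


P != Q, so use the chord formula.
s = (y2 - y1) / (x2 - x1) = (7) / (7) mod 19 = 1
x3 = s^2 - x1 - x2 mod 19 = 1^2 - 18 - 6 = 15
y3 = s (x1 - x3) - y1 mod 19 = 1 * (18 - 15) - 12 = 10

P + Q = (15, 10)


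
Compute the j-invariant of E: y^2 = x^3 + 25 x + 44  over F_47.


Delta = -16(4 a^3 + 27 b^2) mod 47 = 32
-1728 * (4 a)^3 = -1728 * (4*25)^3 mod 47 = 26
j = 26 * 32^(-1) mod 47 = 39

j = 39 (mod 47)


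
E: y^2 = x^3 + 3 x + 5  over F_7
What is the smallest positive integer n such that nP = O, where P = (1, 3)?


Compute successive multiples of P until we hit O:
  1P = (1, 3)
  2P = (6, 6)
  3P = (4, 5)
  4P = (4, 2)
  5P = (6, 1)
  6P = (1, 4)
  7P = O

ord(P) = 7


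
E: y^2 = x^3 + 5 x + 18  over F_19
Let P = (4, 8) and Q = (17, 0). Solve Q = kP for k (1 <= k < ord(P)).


Enumerate multiples of P until we hit Q = (17, 0):
  1P = (4, 8)
  2P = (17, 0)
Match found at i = 2.

k = 2


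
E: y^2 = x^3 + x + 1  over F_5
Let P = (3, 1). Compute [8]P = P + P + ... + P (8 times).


k = 8 = 1000_2 (binary, LSB first: 0001)
Double-and-add from P = (3, 1):
  bit 0 = 0: acc unchanged = O
  bit 1 = 0: acc unchanged = O
  bit 2 = 0: acc unchanged = O
  bit 3 = 1: acc = O + (3, 4) = (3, 4)

8P = (3, 4)


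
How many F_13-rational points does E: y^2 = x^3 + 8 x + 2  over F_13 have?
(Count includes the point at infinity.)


For each x in F_13, count y with y^2 = x^3 + 8 x + 2 mod 13:
  x = 2: RHS = 0, y in [0]  -> 1 point(s)
  x = 3: RHS = 1, y in [1, 12]  -> 2 point(s)
  x = 9: RHS = 10, y in [6, 7]  -> 2 point(s)
  x = 10: RHS = 3, y in [4, 9]  -> 2 point(s)
  x = 11: RHS = 4, y in [2, 11]  -> 2 point(s)
Affine points: 9. Add the point at infinity: total = 10.

#E(F_13) = 10


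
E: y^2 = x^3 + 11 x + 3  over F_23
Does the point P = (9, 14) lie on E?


Check whether y^2 = x^3 + 11 x + 3 (mod 23) for (x, y) = (9, 14).
LHS: y^2 = 14^2 mod 23 = 12
RHS: x^3 + 11 x + 3 = 9^3 + 11*9 + 3 mod 23 = 3
LHS != RHS

No, not on the curve


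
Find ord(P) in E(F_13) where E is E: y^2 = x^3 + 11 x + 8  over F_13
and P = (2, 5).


Compute successive multiples of P until we hit O:
  1P = (2, 5)
  2P = (10, 0)
  3P = (2, 8)
  4P = O

ord(P) = 4


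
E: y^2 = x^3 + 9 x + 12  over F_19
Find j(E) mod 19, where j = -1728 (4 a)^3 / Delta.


Delta = -16(4 a^3 + 27 b^2) mod 19 = 6
-1728 * (4 a)^3 = -1728 * (4*9)^3 mod 19 = 11
j = 11 * 6^(-1) mod 19 = 5

j = 5 (mod 19)


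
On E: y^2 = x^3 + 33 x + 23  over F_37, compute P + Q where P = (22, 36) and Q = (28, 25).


P != Q, so use the chord formula.
s = (y2 - y1) / (x2 - x1) = (26) / (6) mod 37 = 29
x3 = s^2 - x1 - x2 mod 37 = 29^2 - 22 - 28 = 14
y3 = s (x1 - x3) - y1 mod 37 = 29 * (22 - 14) - 36 = 11

P + Q = (14, 11)


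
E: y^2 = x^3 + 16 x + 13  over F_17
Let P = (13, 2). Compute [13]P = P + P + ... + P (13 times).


k = 13 = 1101_2 (binary, LSB first: 1011)
Double-and-add from P = (13, 2):
  bit 0 = 1: acc = O + (13, 2) = (13, 2)
  bit 1 = 0: acc unchanged = (13, 2)
  bit 2 = 1: acc = (13, 2) + (1, 9) = (7, 3)
  bit 3 = 1: acc = (7, 3) + (2, 6) = (7, 14)

13P = (7, 14)


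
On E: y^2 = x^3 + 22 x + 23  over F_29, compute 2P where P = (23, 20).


Doubling: s = (3 x1^2 + a) / (2 y1)
s = (3*23^2 + 22) / (2*20) mod 29 = 25
x3 = s^2 - 2 x1 mod 29 = 25^2 - 2*23 = 28
y3 = s (x1 - x3) - y1 mod 29 = 25 * (23 - 28) - 20 = 0

2P = (28, 0)


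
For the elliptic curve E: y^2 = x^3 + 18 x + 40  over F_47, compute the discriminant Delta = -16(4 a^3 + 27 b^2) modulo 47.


4 a^3 + 27 b^2 = 4*18^3 + 27*40^2 = 23328 + 43200 = 66528
Delta = -16 * (66528) = -1064448
Delta mod 47 = 8

Delta = 8 (mod 47)


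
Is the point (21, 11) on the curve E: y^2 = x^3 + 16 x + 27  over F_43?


Check whether y^2 = x^3 + 16 x + 27 (mod 43) for (x, y) = (21, 11).
LHS: y^2 = 11^2 mod 43 = 35
RHS: x^3 + 16 x + 27 = 21^3 + 16*21 + 27 mod 43 = 35
LHS = RHS

Yes, on the curve
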